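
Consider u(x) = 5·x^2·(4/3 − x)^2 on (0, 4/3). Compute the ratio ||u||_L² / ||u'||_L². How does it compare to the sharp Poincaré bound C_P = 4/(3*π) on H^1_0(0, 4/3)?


||u||_L² / ||u'||_L² = 2*sqrt(3)/9 < C_P = 4/(3*π).

u(x) = 5·x^2·(4/3 − x)^2, so u'(x) = 20*x*(3*x - 4)*(3*x - 2)/9.
u(x) = 5·x^2·(4/3 − x)^2 vanishes at x = 0 and x = 4/3, so u ∈ H^1_0(0, 4/3). Differentiate via the product rule and integrate the resulting polynomials term by term.
  ∫_0^4/3 u² dx = ∫_0^4/3 (25*x^8 - 400*x^7/3 + 800*x^6/3 - 6400*x^5/27 + 6400*x^4/81) dx. Term by term:
    ∫_0^4/3 25*x^8 dx = 6553600/177147;  ∫_0^4/3 -400*x^7/3 dx = -3276800/19683;  ∫_0^4/3 800*x^6/3 dx = 13107200/45927;
    ∫_0^4/3 -6400*x^5/27 dx = -13107200/59049;  ∫_0^4/3 6400*x^4/81 dx = 1310720/19683.
  Sum: 6553600/177147 − 3276800/19683 + 13107200/45927 − 13107200/59049 + 1310720/19683 = 655360/1240029.
  ∫_0^4/3 (u')² dx = ∫_0^4/3 (400*x^6 - 1600*x^5 + 20800*x^4/9 - 12800*x^3/9 + 25600*x^2/81) dx. Term by term:
    ∫_0^4/3 400*x^6 dx = 6553600/15309;  ∫_0^4/3 -1600*x^5 dx = -3276800/2187;  ∫_0^4/3 20800*x^4/9 dx = 4259840/2187;
    ∫_0^4/3 -12800*x^3/9 dx = -819200/729;  ∫_0^4/3 25600*x^2/81 dx = 1638400/6561.
  Sum: 6553600/15309 − 3276800/2187 + 4259840/2187 − 819200/729 + 1638400/6561 = 163840/45927.
∫_0^4/3 u² dx = 655360/1240029, so ||u||_L² = 256*sqrt(210)/5103.
∫_0^4/3 (u')² dx = 163840/45927, so ||u'||_L² = 128*sqrt(70)/567.
Ratio ||u||_L² / ||u'||_L² = 2*sqrt(3)/9.
Sharp Poincaré constant on H^1_0(0, 4/3) is C_P = L/π = 4/(3*π), achieved by sin(3*π/4·x).
A polynomial bump cannot attain the sharp Poincaré constant (only the first sine eigenfunction does), so the ratio is strictly less than C_P, consistent with ||u||_L² ≤ C_P ||u'||_L².


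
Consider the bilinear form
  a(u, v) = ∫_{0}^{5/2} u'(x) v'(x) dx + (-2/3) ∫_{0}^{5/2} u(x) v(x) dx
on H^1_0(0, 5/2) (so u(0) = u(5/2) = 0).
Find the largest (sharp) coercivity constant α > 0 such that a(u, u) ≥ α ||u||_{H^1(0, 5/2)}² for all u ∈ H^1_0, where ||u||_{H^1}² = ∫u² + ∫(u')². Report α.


α = 2*(-25 + 6*π^2)/(3*(25 + 4*π^2))

Coercivity of a(·,·) on H^1_0(0, 5/2) means a(u, u) ≥ α ||u||_{H^1}² for every u ∈ H^1_0.
The interval has length L = 5/2, and Poincaré/coercivity depend only on L. Here a(u, u) = ∫(u')² + (-2/3)·∫u².
Here c = -2/3 < 0 with |c| < (π/L)² = 4*π^2/25, so coercivity still holds. The condition a(u,u) ≥ α||u||_{H^1}² reads (1−α)∫(u')² ≥ (α−c)∫u². Any admissible α is ≤ 1 (rapidly oscillating u have ∫u²/∫(u')² → 0), and α = 1 would force 0 ≥ (1−c)∫u², impossible since c < 1; so 1−α > 0. By the sharp Poincaré inequality on H^1_0 of an interval of length L, ∫(u')² ≥ (π/L)²∫u² with equality for the first sine mode sin(π(x−x₀)/L) (x₀ the left endpoint), so the inequality holds for all u iff (1−α)(π/L)² ≥ α − c, i.e. α ≤ ((π/L)² + c)/((π/L)² + 1) = (1 + c(L/π)²)/(1 + (L/π)²). (Direct route, valid since c ≤ 0: Poincaré gives c∫u² ≥ c(L/π)²∫(u')², so a(u,u) ≥ (1 + c(L/π)²)∫(u')², while ||u||_{H^1}² ≤ (1 + (L/π)²)∫(u')²; dividing yields the same α.) With (π/L)² = 4*π^2/25 and c = -2/3, the largest admissible constant is α = ((π/L)² + c)/((π/L)² + 1).
Simplifying, α = 2*(-25 + 6*π^2)/(3*(25 + 4*π^2)).


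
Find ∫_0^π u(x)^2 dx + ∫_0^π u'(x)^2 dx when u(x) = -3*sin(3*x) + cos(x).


||u||_{H^1(0,π)}^2 = 46*π

u'(x) = -sin(x) - 9*cos(3*x).
Expand u² and (u')² and integrate term by term on (0, π), using: for integers n ≥ 1, ∫_0^π sin²(nx) dx = ∫_0^π cos²(nx) dx = π/2; for n ≠ n', ∫_0^π sin(nx)sin(n'x) dx = ∫_0^π cos(nx)cos(n'x) dx = 0; and by product-to-sum, ∫_0^π sin(nx)cos(n'x) dx = ½∫_0^π [sin((n+n')x) + sin((n−n')x)] dx, which is 0 when n+n' is even and 2n/(n²−n'²) when n+n' is odd (it need not vanish on (0, π)).
  u² squared terms: (-3)²·∫sin(3x)² dx = 9·π/2 = 9*π/2;  (1)²·∫cos(x)² dx = 1·π/2 = π/2.
  u² cross terms: 2·(-3)·(1)·∫sin(3x)·cos(x) dx = -6·(0) = 0.
  So ∫_0^π u² dx = 9*π/2 + π/2 + 0 = 5*π.
  (u')² squared terms: (-1)²·∫sin(x)² dx = 1·π/2 = π/2;  (-9)²·∫cos(3x)² dx = 81·π/2 = 81*π/2.
  (u')² cross terms: 2·(-1)·(-9)·∫sin(x)·cos(3x) dx = 18·(0) = 0.
  So ∫_0^π (u')² dx = π/2 + 81*π/2 + 0 = 41*π.
||u||_{H^1}^2 = (5*π) + (41*π) = 46*π.


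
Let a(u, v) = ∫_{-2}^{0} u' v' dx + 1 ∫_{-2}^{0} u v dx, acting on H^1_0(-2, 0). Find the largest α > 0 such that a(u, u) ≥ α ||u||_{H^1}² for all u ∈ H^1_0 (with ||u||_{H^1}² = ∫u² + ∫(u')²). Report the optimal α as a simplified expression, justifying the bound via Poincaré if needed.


α = 1

Coercivity of a(·,·) on H^1_0(-2, 0) means a(u, u) ≥ α ||u||_{H^1}² for every u ∈ H^1_0.
The interval has length L = 2, and Poincaré/coercivity depend only on L. Here a(u, u) = ∫(u')² + (1)·∫u².
Here c = 1 ≥ 1, so a(u,u) = ∫(u')² + c∫u² ≥ ∫(u')² + ∫u² = ||u||_{H^1}², i.e. α = 1 works. No larger α is possible: a(u,u) ≥ α||u||_{H^1}² means (1−α)∫(u')² ≥ (α−c)∫u², and for the modes u_n = sin(nπ(x−x₀)/L) (x₀ the left endpoint) one has ∫u_n²/∫(u_n')² = (L/(nπ))² → 0, so a(u_n,u_n)/||u_n||_{H^1}² → 1. Hence the optimal constant is α = 1.
Therefore α = 1.


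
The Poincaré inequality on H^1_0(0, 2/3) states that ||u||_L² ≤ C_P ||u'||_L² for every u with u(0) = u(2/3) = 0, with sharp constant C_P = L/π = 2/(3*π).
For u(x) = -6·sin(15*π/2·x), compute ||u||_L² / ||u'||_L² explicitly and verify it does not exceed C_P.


||u||_L² / ||u'||_L² = 2/(15*π) < C_P = 2/(3*π).

u(x) = -6·sin(15*π/2·x), so u'(x) = -45*π*cos(15*π*x/2).
Writing u(x) = A·sin(kπx/L) with A = -6 and k = 5, use ∫_0^L sin²(kπx/L) dx = L/2 and ∫_0^L cos²(kπx/L) dx = L/2.
u² = 36·sin²(15*π/2·x) and (u')² = 2025*π^2·cos²(15*π/2·x), and each of sin², cos² integrates to L/2 = 1/3 over (0, 2/3).
∫_0^2/3 u² dx = 12, so ||u||_L² = 2*sqrt(3).
∫_0^2/3 (u')² dx = 675*π^2, so ||u'||_L² = 15*sqrt(3)*π.
Ratio ||u||_L² / ||u'||_L² = 2/(15*π).
Sharp Poincaré constant on H^1_0(0, 2/3) is C_P = L/π = 2/(3*π), achieved by sin(3*π/2·x).
This is the k = 5 harmonic; the ratio L/(kπ) is strictly less than C_P = L/π, consistent with the sharp inequality ||u||_L² ≤ C_P ||u'||_L².


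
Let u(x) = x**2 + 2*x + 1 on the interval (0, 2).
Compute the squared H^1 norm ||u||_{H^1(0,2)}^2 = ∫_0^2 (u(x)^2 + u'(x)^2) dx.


||u||_{H^1}^2 = 1246/15

The H^1 norm (squared) on an interval (0, L) is
  ||u||_{H^1}^2 = ∫_0^L u(x)^2 dx + ∫_0^L u'(x)^2 dx.
Compute u'(x) = 2*x + 2.
Then u(x)^2 = x**4 + 4*x**3 + 6*x**2 + 4*x + 1 and u'(x)^2 = 4*x**2 + 8*x + 4.
Integrate each monomial from 0 to 2 using ∫_0^2 c·x^n dx = c·2^(n+1)/(n+1):
  ∫_0^2 u(x)^2 dx = ∫_0^2 (x^4 + 4*x^3 + 6*x^2 + 4*x + 1) dx. Term by term:
    ∫_0^2 x^4 dx = 32/5;  ∫_0^2 4*x^3 dx = 16;  ∫_0^2 6*x^2 dx = 16;
    ∫_0^2 4*x dx = 8;  ∫_0^2 1 dx = 2.
  Sum: 32/5 + 16 + 16 + 8 + 2 = 242/5.
  ∫_0^2 u'(x)^2 dx = ∫_0^2 (4*x^2 + 8*x + 4) dx. Term by term:
    ∫_0^2 4*x^2 dx = 32/3;  ∫_0^2 8*x dx = 16;  ∫_0^2 4 dx = 8.
  Sum: 32/3 + 16 + 8 = 104/3.
Adding: ||u||_{H^1}^2 = 242/5 + 104/3 = 1246/15.


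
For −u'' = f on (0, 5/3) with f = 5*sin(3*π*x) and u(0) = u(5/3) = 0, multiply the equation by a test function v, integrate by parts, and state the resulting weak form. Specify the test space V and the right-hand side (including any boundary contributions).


V = H^1_0(0, 5/3) (so v(0) = v(5/3) = 0); weak form: ∫_0^5/3 u'v' dx = ∫_0^5/3 (5*sin(3*π*x)) v dx for all v ∈ V.

Multiply both sides by a test function v and integrate from 0 to 5/3:
  ∫_0^5/3 −u''(x) v(x) dx = ∫_0^5/3 f(x) v(x) dx.
Integrate the LHS by parts once:
  ∫_0^5/3 −u'' v dx = −[u'(x) v(x)]_0^5/3 + ∫_0^5/3 u'(x) v'(x) dx.
Thus ∫_0^5/3 u'(x) v'(x) dx = ∫_0^5/3 f(x) v(x) dx + [u'(x) v(x)]_0^5/3.
Choose V so that boundary terms are either known or forced to vanish.
u is Dirichlet: u(0) = u(5/3) = 0. Let V = H^1_0(0, 5/3); then v(0) = v(5/3) = 0, and [u' v]_0^5/3 = 0.
Weak formulation: find u (satisfying any essential BC) such that ∫_0^5/3 u'(x) v'(x) dx = ∫_0^5/3 f v dx for all v ∈ V.
Substituting f(x) = 5*sin(3*π*x), the right-hand side is ∫_0^5/3 (5*sin(3*π*x)) v dx.


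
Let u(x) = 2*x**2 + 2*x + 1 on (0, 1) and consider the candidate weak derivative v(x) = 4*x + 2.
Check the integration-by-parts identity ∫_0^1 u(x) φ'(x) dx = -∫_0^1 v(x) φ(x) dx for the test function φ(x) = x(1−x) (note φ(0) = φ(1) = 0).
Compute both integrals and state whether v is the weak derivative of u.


LHS = -2/3, RHS = -2/3. Yes, v = u' weakly.

u(x) = 2*x**2 + 2*x + 1, classical derivative u'(x) = 4*x + 2.
φ(x) = x(1−x), so φ'(x) = 1 - 2*x.
Note φ(0) = φ(1) = 0, so the boundary term u·φ vanishes.
LHS = ∫_0^1 u(x) φ'(x) dx = ∫_0^1 (-4*x^3 - 2*x^2 + 1) dx. Term by term:
  ∫_0^1 -4*x^3 dx = -1;  ∫_0^1 -2*x^2 dx = -2/3;  ∫_0^1 1 dx = 1.
Sum: -1 − 2/3 + 1 = -2/3.
So LHS = -2/3.
∫_0^1 v(x) φ(x) dx = ∫_0^1 (-4*x^3 + 2*x^2 + 2*x) dx. Term by term:
  ∫_0^1 -4*x^3 dx = -1;  ∫_0^1 2*x^2 dx = 2/3;  ∫_0^1 2*x dx = 1.
Sum: -1 + 2/3 + 1 = 2/3.
So RHS = -∫_0^1 v(x) φ(x) dx = -2/3.
LHS = RHS, so the identity holds for this test φ.
Moreover u is smooth here and v(x) = u'(x) = 4*x + 2 pointwise, so the identity holds for every test function. Hence v is the weak derivative of u.


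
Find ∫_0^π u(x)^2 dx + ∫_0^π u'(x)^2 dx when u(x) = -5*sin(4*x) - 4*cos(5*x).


||u||_{H^1(0,π)}^2 = -8320/9 + 841*π/2

u'(x) = 20*sin(5*x) - 20*cos(4*x).
Expand u² and (u')² and integrate term by term on (0, π), using: for integers n ≥ 1, ∫_0^π sin²(nx) dx = ∫_0^π cos²(nx) dx = π/2; for n ≠ n', ∫_0^π sin(nx)sin(n'x) dx = ∫_0^π cos(nx)cos(n'x) dx = 0; and by product-to-sum, ∫_0^π sin(nx)cos(n'x) dx = ½∫_0^π [sin((n+n')x) + sin((n−n')x)] dx, which is 0 when n+n' is even and 2n/(n²−n'²) when n+n' is odd (it need not vanish on (0, π)).
  u² squared terms: (-5)²·∫sin(4x)² dx = 25·π/2 = 25*π/2;  (-4)²·∫cos(5x)² dx = 16·π/2 = 8*π.
  u² cross terms: 2·(-5)·(-4)·∫sin(4x)·cos(5x) dx = 40·(-8/9) = -320/9.
  So ∫_0^π u² dx = 25*π/2 + 8*π − 320/9 = -320/9 + 41*π/2.
  (u')² squared terms: (-20)²·∫cos(4x)² dx = 400·π/2 = 200*π;  (20)²·∫sin(5x)² dx = 400·π/2 = 200*π.
  (u')² cross terms: 2·(-20)·(20)·∫cos(4x)·sin(5x) dx = -800·(10/9) = -8000/9.
  So ∫_0^π (u')² dx = 200*π + 200*π − 8000/9 = -8000/9 + 400*π.
||u||_{H^1}^2 = (-320/9 + 41*π/2) + (-8000/9 + 400*π) = -8320/9 + 841*π/2.


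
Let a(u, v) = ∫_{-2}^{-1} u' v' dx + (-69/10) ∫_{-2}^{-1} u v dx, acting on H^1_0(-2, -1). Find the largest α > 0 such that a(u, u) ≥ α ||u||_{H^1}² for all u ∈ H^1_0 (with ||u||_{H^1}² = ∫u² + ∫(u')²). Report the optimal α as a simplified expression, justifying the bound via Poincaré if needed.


α = (-69/10 + π^2)/(1 + π^2)

Coercivity of a(·,·) on H^1_0(-2, -1) means a(u, u) ≥ α ||u||_{H^1}² for every u ∈ H^1_0.
The interval has length L = 1, and Poincaré/coercivity depend only on L. Here a(u, u) = ∫(u')² + (-69/10)·∫u².
Here c = -69/10 < 0 with |c| < (π/L)² = π^2, so coercivity still holds. The condition a(u,u) ≥ α||u||_{H^1}² reads (1−α)∫(u')² ≥ (α−c)∫u². Any admissible α is ≤ 1 (rapidly oscillating u have ∫u²/∫(u')² → 0), and α = 1 would force 0 ≥ (1−c)∫u², impossible since c < 1; so 1−α > 0. By the sharp Poincaré inequality on H^1_0 of an interval of length L, ∫(u')² ≥ (π/L)²∫u² with equality for the first sine mode sin(π(x−x₀)/L) (x₀ the left endpoint), so the inequality holds for all u iff (1−α)(π/L)² ≥ α − c, i.e. α ≤ ((π/L)² + c)/((π/L)² + 1) = (1 + c(L/π)²)/(1 + (L/π)²). (Direct route, valid since c ≤ 0: Poincaré gives c∫u² ≥ c(L/π)²∫(u')², so a(u,u) ≥ (1 + c(L/π)²)∫(u')², while ||u||_{H^1}² ≤ (1 + (L/π)²)∫(u')²; dividing yields the same α.) With (π/L)² = π^2 and c = -69/10, the largest admissible constant is α = ((π/L)² + c)/((π/L)² + 1).
Simplifying, α = (-69/10 + π^2)/(1 + π^2).


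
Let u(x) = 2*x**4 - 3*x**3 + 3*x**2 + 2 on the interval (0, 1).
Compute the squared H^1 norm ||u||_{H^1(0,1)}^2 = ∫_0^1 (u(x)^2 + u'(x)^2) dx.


||u||_{H^1}^2 = 8119/630

The H^1 norm (squared) on an interval (0, L) is
  ||u||_{H^1}^2 = ∫_0^L u(x)^2 dx + ∫_0^L u'(x)^2 dx.
Compute u'(x) = 8*x**3 - 9*x**2 + 6*x.
Then u(x)^2 = 4*x**8 - 12*x**7 + 21*x**6 - 18*x**5 + 17*x**4 - 12*x**3 + 12*x**2 + 4 and u'(x)^2 = 64*x**6 - 144*x**5 + 177*x**4 - 108*x**3 + 36*x**2.
Integrate each monomial from 0 to 1 using ∫_0^1 c·x^n dx = c·1^(n+1)/(n+1):
  ∫_0^1 u(x)^2 dx = ∫_0^1 (4*x^8 - 12*x^7 + 21*x^6 - 18*x^5 + 17*x^4 - 12*x^3 + 12*x^2 + 4) dx. Term by term:
    ∫_0^1 4*x^8 dx = 4/9;  ∫_0^1 -12*x^7 dx = -3/2;  ∫_0^1 21*x^6 dx = 3;
    ∫_0^1 -18*x^5 dx = -3;  ∫_0^1 17*x^4 dx = 17/5;  ∫_0^1 -12*x^3 dx = -3;
    ∫_0^1 12*x^2 dx = 4;  ∫_0^1 4 dx = 4.
  Sum: 4/9 − 3/2 + 3 − 3 + 17/5 − 3 + 4 + 4 = 661/90.
  ∫_0^1 u'(x)^2 dx = ∫_0^1 (64*x^6 - 144*x^5 + 177*x^4 - 108*x^3 + 36*x^2) dx. Term by term:
    ∫_0^1 64*x^6 dx = 64/7;  ∫_0^1 -144*x^5 dx = -24;  ∫_0^1 177*x^4 dx = 177/5;
    ∫_0^1 -108*x^3 dx = -27;  ∫_0^1 36*x^2 dx = 12.
  Sum: 64/7 − 24 + 177/5 − 27 + 12 = 194/35.
Adding: ||u||_{H^1}^2 = 661/90 + 194/35 = 8119/630.


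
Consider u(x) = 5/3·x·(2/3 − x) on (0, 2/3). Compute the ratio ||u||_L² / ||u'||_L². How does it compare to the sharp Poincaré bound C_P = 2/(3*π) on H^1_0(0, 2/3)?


||u||_L² / ||u'||_L² = sqrt(10)/15 < C_P = 2/(3*π).

u(x) = 5/3·x·(2/3 − x), so u'(x) = 10/9 - 10*x/3.
u(x) = 5/3·x·(2/3 − x) vanishes at x = 0 and x = 2/3, so u ∈ H^1_0(0, 2/3). Differentiate via the product rule and integrate the resulting polynomials term by term.
  ∫_0^2/3 u² dx = ∫_0^2/3 (25*x^4/9 - 100*x^3/27 + 100*x^2/81) dx. Term by term:
    ∫_0^2/3 25*x^4/9 dx = 160/2187;  ∫_0^2/3 -100*x^3/27 dx = -400/2187;  ∫_0^2/3 100*x^2/81 dx = 800/6561.
  Sum: 160/2187 − 400/2187 + 800/6561 = 80/6561.
  ∫_0^2/3 (u')² dx = ∫_0^2/3 (100*x^2/9 - 200*x/27 + 100/81) dx. Term by term:
    ∫_0^2/3 100*x^2/9 dx = 800/729;  ∫_0^2/3 -200*x/27 dx = -400/243;  ∫_0^2/3 100/81 dx = 200/243.
  Sum: 800/729 − 400/243 + 200/243 = 200/729.
∫_0^2/3 u² dx = 80/6561, so ||u||_L² = 4*sqrt(5)/81.
∫_0^2/3 (u')² dx = 200/729, so ||u'||_L² = 10*sqrt(2)/27.
Ratio ||u||_L² / ||u'||_L² = sqrt(10)/15.
Sharp Poincaré constant on H^1_0(0, 2/3) is C_P = L/π = 2/(3*π), achieved by sin(3*π/2·x).
A polynomial bump cannot attain the sharp Poincaré constant (only the first sine eigenfunction does), so the ratio is strictly less than C_P, consistent with ||u||_L² ≤ C_P ||u'||_L².


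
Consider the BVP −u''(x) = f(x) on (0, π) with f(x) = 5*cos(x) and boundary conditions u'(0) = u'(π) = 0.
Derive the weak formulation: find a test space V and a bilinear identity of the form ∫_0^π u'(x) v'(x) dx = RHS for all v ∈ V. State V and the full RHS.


V = H^1(0, π) (no boundary constraint on v; u is determined up to an additive constant); weak form: ∫_0^π u'v' dx = ∫_0^π (5*cos(x)) v dx for all v ∈ V.

Multiply both sides by a test function v and integrate from 0 to π:
  ∫_0^π −u''(x) v(x) dx = ∫_0^π f(x) v(x) dx.
Integrate the LHS by parts once:
  ∫_0^π −u'' v dx = −[u'(x) v(x)]_0^π + ∫_0^π u'(x) v'(x) dx.
Thus ∫_0^π u'(x) v'(x) dx = ∫_0^π f(x) v(x) dx + [u'(x) v(x)]_0^π.
Choose V so that boundary terms are either known or forced to vanish.
u has homogeneous Neumann: u'(0) = u'(π) = 0. So [u' v]_0^π = 0·v(π) − 0·v(0) = 0 for any v; take V = H^1(0, π).
Weak formulation: find u (satisfying any essential BC) such that ∫_0^π u'(x) v'(x) dx = ∫_0^π f v dx for all v ∈ V (homogeneous Neumann, so boundary terms vanish).
Substituting f(x) = 5*cos(x), the right-hand side is ∫_0^π (5*cos(x)) v dx.
Compatibility check (pure Neumann): taking v ≡ 1 ∈ V gives 0 = ∫_0^π f dx + (0) − (0), i.e. ∫_0^π f dx must equal u'(0) − u'(π) = 0. Indeed ∫_0^π (5*cos(x)) dx = 0, so the data are compatible. The solution is then unique only up to an additive constant (fix it e.g. by requiring ∫_0^π u dx = 0).


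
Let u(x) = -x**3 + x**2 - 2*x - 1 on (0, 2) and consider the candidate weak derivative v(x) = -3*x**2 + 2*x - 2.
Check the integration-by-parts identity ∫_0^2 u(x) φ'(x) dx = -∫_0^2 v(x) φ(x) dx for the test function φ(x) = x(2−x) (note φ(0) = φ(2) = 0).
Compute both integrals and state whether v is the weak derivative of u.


LHS = 24/5, RHS = 24/5. Yes, v = u' weakly.

u(x) = -x**3 + x**2 - 2*x - 1, classical derivative u'(x) = -3*x**2 + 2*x - 2.
φ(x) = x(2−x), so φ'(x) = 2 - 2*x.
Note φ(0) = φ(2) = 0, so the boundary term u·φ vanishes.
LHS = ∫_0^2 u(x) φ'(x) dx = ∫_0^2 (2*x^4 - 4*x^3 + 6*x^2 - 2*x - 2) dx. Term by term:
  ∫_0^2 2*x^4 dx = 64/5;  ∫_0^2 -4*x^3 dx = -16;  ∫_0^2 6*x^2 dx = 16;
  ∫_0^2 -2*x dx = -4;  ∫_0^2 -2 dx = -4.
Sum: 64/5 − 16 + 16 − 4 − 4 = 24/5.
So LHS = 24/5.
∫_0^2 v(x) φ(x) dx = ∫_0^2 (3*x^4 - 8*x^3 + 6*x^2 - 4*x) dx. Term by term:
  ∫_0^2 3*x^4 dx = 96/5;  ∫_0^2 -8*x^3 dx = -32;  ∫_0^2 6*x^2 dx = 16;
  ∫_0^2 -4*x dx = -8.
Sum: 96/5 − 32 + 16 − 8 = -24/5.
So RHS = -∫_0^2 v(x) φ(x) dx = 24/5.
LHS = RHS, so the identity holds for this test φ.
Moreover u is smooth here and v(x) = u'(x) = -3*x**2 + 2*x - 2 pointwise, so the identity holds for every test function. Hence v is the weak derivative of u.


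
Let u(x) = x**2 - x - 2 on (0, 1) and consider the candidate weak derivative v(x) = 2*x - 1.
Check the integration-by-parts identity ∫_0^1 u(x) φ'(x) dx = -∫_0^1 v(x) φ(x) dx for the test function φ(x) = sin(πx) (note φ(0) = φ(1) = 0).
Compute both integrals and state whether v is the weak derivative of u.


LHS = 0, RHS = 0. Yes, v = u' weakly.

u(x) = x**2 - x - 2, classical derivative u'(x) = 2*x - 1.
φ(x) = sin(πx), so φ'(x) = π*cos(π*x).
Note φ(0) = φ(1) = 0, so the boundary term u·φ vanishes.
LHS = ∫_0^1 u(x) φ'(x) dx = ∫_0^1 (π*x^2*cos(π*x) - π*x*cos(π*x) - 2*π*cos(π*x)) dx. Term by term:
  ∫_0^1 -2*π*cos(π*x) dx = 0;  ∫_0^1 π*x^2*cos(π*x) dx = -2/π;  ∫_0^1 -π*x*cos(π*x) dx = 2/π.
Sum: 0 − 2/π + 2/π = 0.
So LHS = 0.
∫_0^1 v(x) φ(x) dx = ∫_0^1 (2*x*sin(π*x) - sin(π*x)) dx. Term by term:
  ∫_0^1 -sin(π*x) dx = -2/π;  ∫_0^1 2*x*sin(π*x) dx = 2/π.
Sum: -2/π + 2/π = 0.
So RHS = -∫_0^1 v(x) φ(x) dx = 0.
LHS = RHS, so the identity holds for this test φ.
Moreover u is smooth here and v(x) = u'(x) = 2*x - 1 pointwise, so the identity holds for every test function. Hence v is the weak derivative of u.


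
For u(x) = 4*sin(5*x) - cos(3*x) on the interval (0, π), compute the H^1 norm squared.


||u||_{H^1(0,π)}^2 = 213*π

u'(x) = 3*sin(3*x) + 20*cos(5*x).
Expand u² and (u')² and integrate term by term on (0, π), using: for integers n ≥ 1, ∫_0^π sin²(nx) dx = ∫_0^π cos²(nx) dx = π/2; for n ≠ n', ∫_0^π sin(nx)sin(n'x) dx = ∫_0^π cos(nx)cos(n'x) dx = 0; and by product-to-sum, ∫_0^π sin(nx)cos(n'x) dx = ½∫_0^π [sin((n+n')x) + sin((n−n')x)] dx, which is 0 when n+n' is even and 2n/(n²−n'²) when n+n' is odd (it need not vanish on (0, π)).
  u² squared terms: (-1)²·∫cos(3x)² dx = 1·π/2 = π/2;  (4)²·∫sin(5x)² dx = 16·π/2 = 8*π.
  u² cross terms: 2·(-1)·(4)·∫cos(3x)·sin(5x) dx = -8·(0) = 0.
  So ∫_0^π u² dx = π/2 + 8*π + 0 = 17*π/2.
  (u')² squared terms: (3)²·∫sin(3x)² dx = 9·π/2 = 9*π/2;  (20)²·∫cos(5x)² dx = 400·π/2 = 200*π.
  (u')² cross terms: 2·(3)·(20)·∫sin(3x)·cos(5x) dx = 120·(0) = 0.
  So ∫_0^π (u')² dx = 9*π/2 + 200*π + 0 = 409*π/2.
||u||_{H^1}^2 = (17*π/2) + (409*π/2) = 213*π.


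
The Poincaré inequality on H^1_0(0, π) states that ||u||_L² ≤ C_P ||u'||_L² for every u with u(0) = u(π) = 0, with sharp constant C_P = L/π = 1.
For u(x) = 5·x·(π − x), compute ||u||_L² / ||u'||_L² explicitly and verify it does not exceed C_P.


||u||_L² / ||u'||_L² = sqrt(10)*π/10 < C_P = 1.

u(x) = 5·x·(π − x), so u'(x) = -10*x + 5*π.
u(x) = 5·x·(π − x) vanishes at x = 0 and x = π, so u ∈ H^1_0(0, π). Differentiate via the product rule and integrate the resulting polynomials term by term.
  ∫_0^π u² dx = ∫_0^π (25*x^4 - 50*π*x^3 + 25*π^2*x^2) dx. Term by term:
    ∫_0^π 25*x^4 dx = 5*π^5;  ∫_0^π -50*π*x^3 dx = -25*π^5/2;  ∫_0^π 25*π^2*x^2 dx = 25*π^5/3.
  Sum: 5*π^5 − 25*π^5/2 + 25*π^5/3 = 5*π^5/6.
  ∫_0^π (u')² dx = ∫_0^π (100*x^2 - 100*π*x + 25*π^2) dx. Term by term:
    ∫_0^π 100*x^2 dx = 100*π^3/3;  ∫_0^π -100*π*x dx = -50*π^3;  ∫_0^π 25*π^2 dx = 25*π^3.
  Sum: 100*π^3/3 − 50*π^3 + 25*π^3 = 25*π^3/3.
∫_0^π u² dx = 5*π^5/6, so ||u||_L² = sqrt(30)*π^(5/2)/6.
∫_0^π (u')² dx = 25*π^3/3, so ||u'||_L² = 5*sqrt(3)*π^(3/2)/3.
Ratio ||u||_L² / ||u'||_L² = sqrt(10)*π/10.
Sharp Poincaré constant on H^1_0(0, π) is C_P = L/π = 1, achieved by sin(x).
A polynomial bump cannot attain the sharp Poincaré constant (only the first sine eigenfunction does), so the ratio is strictly less than C_P, consistent with ||u||_L² ≤ C_P ||u'||_L².


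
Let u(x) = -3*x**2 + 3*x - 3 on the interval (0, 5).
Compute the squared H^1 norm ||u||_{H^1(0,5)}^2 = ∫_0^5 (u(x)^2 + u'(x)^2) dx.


||u||_{H^1}^2 = 9705/2

The H^1 norm (squared) on an interval (0, L) is
  ||u||_{H^1}^2 = ∫_0^L u(x)^2 dx + ∫_0^L u'(x)^2 dx.
Compute u'(x) = 3 - 6*x.
Then u(x)^2 = 9*x**4 - 18*x**3 + 27*x**2 - 18*x + 9 and u'(x)^2 = 36*x**2 - 36*x + 9.
Integrate each monomial from 0 to 5 using ∫_0^5 c·x^n dx = c·5^(n+1)/(n+1):
  ∫_0^5 u(x)^2 dx = ∫_0^5 (9*x^4 - 18*x^3 + 27*x^2 - 18*x + 9) dx. Term by term:
    ∫_0^5 9*x^4 dx = 5625;  ∫_0^5 -18*x^3 dx = -5625/2;  ∫_0^5 27*x^2 dx = 1125;
    ∫_0^5 -18*x dx = -225;  ∫_0^5 9 dx = 45.
  Sum: 5625 − 5625/2 + 1125 − 225 + 45 = 7515/2.
  ∫_0^5 u'(x)^2 dx = ∫_0^5 (36*x^2 - 36*x + 9) dx. Term by term:
    ∫_0^5 36*x^2 dx = 1500;  ∫_0^5 -36*x dx = -450;  ∫_0^5 9 dx = 45.
  Sum: 1500 − 450 + 45 = 1095.
Adding: ||u||_{H^1}^2 = 7515/2 + 1095 = 9705/2.


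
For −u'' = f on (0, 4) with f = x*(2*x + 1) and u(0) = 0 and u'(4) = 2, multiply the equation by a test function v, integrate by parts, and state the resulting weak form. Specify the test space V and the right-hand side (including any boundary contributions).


V = {v ∈ H^1(0, 4) : v(0) = 0} (test functions vanish at x = 0 where u is specified); weak form: ∫_0^4 u'v' dx = ∫_0^4 (x*(2*x + 1)) v dx + 2·v(4) for all v ∈ V.

Multiply both sides by a test function v and integrate from 0 to 4:
  ∫_0^4 −u''(x) v(x) dx = ∫_0^4 f(x) v(x) dx.
Integrate the LHS by parts once:
  ∫_0^4 −u'' v dx = −[u'(x) v(x)]_0^4 + ∫_0^4 u'(x) v'(x) dx.
Thus ∫_0^4 u'(x) v'(x) dx = ∫_0^4 f(x) v(x) dx + [u'(x) v(x)]_0^4.
Choose V so that boundary terms are either known or forced to vanish.
Mixed BC: u(0) = 0 (Dirichlet) and u'(4) = 2 (Neumann). Define V = {v ∈ H^1(0, 4) : v(0) = 0}. Then [u' v]_0^4 = u'(4)·v(4) − u'(0)·0 = 2·v(4).
Weak formulation: find u (satisfying any essential BC) such that ∫_0^4 u'(x) v'(x) dx = ∫_0^4 f v dx + 2·v(4) for all v ∈ V (Dirichlet at 0 absorbed into V; Neumann datum at x = 4 contributes the boundary term).
Substituting f(x) = x*(2*x + 1), the right-hand side is ∫_0^4 (x*(2*x + 1)) v dx + 2·v(4).


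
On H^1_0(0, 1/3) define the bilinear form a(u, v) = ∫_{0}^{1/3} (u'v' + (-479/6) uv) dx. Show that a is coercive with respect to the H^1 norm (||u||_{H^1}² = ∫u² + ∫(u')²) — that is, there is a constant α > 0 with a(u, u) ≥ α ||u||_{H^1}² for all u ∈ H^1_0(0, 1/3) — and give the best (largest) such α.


α = (-479 + 54*π^2)/(6*(1 + 9*π^2))

Coercivity of a(·,·) on H^1_0(0, 1/3) means a(u, u) ≥ α ||u||_{H^1}² for every u ∈ H^1_0.
The interval has length L = 1/3, and Poincaré/coercivity depend only on L. Here a(u, u) = ∫(u')² + (-479/6)·∫u².
Here c = -479/6 < 0 with |c| < (π/L)² = 9*π^2, so coercivity still holds. The condition a(u,u) ≥ α||u||_{H^1}² reads (1−α)∫(u')² ≥ (α−c)∫u². Any admissible α is ≤ 1 (rapidly oscillating u have ∫u²/∫(u')² → 0), and α = 1 would force 0 ≥ (1−c)∫u², impossible since c < 1; so 1−α > 0. By the sharp Poincaré inequality on H^1_0 of an interval of length L, ∫(u')² ≥ (π/L)²∫u² with equality for the first sine mode sin(π(x−x₀)/L) (x₀ the left endpoint), so the inequality holds for all u iff (1−α)(π/L)² ≥ α − c, i.e. α ≤ ((π/L)² + c)/((π/L)² + 1) = (1 + c(L/π)²)/(1 + (L/π)²). (Direct route, valid since c ≤ 0: Poincaré gives c∫u² ≥ c(L/π)²∫(u')², so a(u,u) ≥ (1 + c(L/π)²)∫(u')², while ||u||_{H^1}² ≤ (1 + (L/π)²)∫(u')²; dividing yields the same α.) With (π/L)² = 9*π^2 and c = -479/6, the largest admissible constant is α = ((π/L)² + c)/((π/L)² + 1).
Simplifying, α = (-479 + 54*π^2)/(6*(1 + 9*π^2)).


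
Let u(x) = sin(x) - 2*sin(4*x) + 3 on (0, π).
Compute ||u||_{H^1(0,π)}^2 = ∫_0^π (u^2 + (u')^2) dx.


||u||_{H^1(0,π)}^2 = 12 + 44*π

u'(x) = cos(x) - 8*cos(4*x).
Expand u² and (u')² and integrate term by term on (0, π), using: for integers n ≥ 1, ∫_0^π sin²(nx) dx = ∫_0^π cos²(nx) dx = π/2; for n ≠ n', ∫_0^π sin(nx)sin(n'x) dx = ∫_0^π cos(nx)cos(n'x) dx = 0; and by product-to-sum, ∫_0^π sin(nx)cos(n'x) dx = ½∫_0^π [sin((n+n')x) + sin((n−n')x)] dx, which is 0 when n+n' is even and 2n/(n²−n'²) when n+n' is odd (it need not vanish on (0, π)). For the constant mode: ∫_0^π 1 dx = π, ∫_0^π cos(nx) dx = 0, ∫_0^π sin(nx) dx = (1−(−1)^n)/n.
  u² squared terms: (3)²·∫1 dx = 9·π = 9*π;  (-2)²·∫sin(4x)² dx = 4·π/2 = 2*π;  (1)²·∫sin(x)² dx = 1·π/2 = π/2.
  u² cross terms: 2·(3)·(-2)·∫1·sin(4x) dx = -12·(0) = 0;  2·(3)·(1)·∫1·sin(x) dx = 6·(2) = 12;  2·(-2)·(1)·∫sin(4x)·sin(x) dx = -4·(0) = 0.
  So ∫_0^π u² dx = 9*π + 2*π + π/2 + 0 + 12 + 0 = 12 + 23*π/2.
  (u')² squared terms: (-8)²·∫cos(4x)² dx = 64·π/2 = 32*π;  (1)²·∫cos(x)² dx = 1·π/2 = π/2.
  (u')² cross terms: 2·(-8)·(1)·∫cos(4x)·cos(x) dx = -16·(0) = 0.
  So ∫_0^π (u')² dx = 32*π + π/2 + 0 = 65*π/2.
||u||_{H^1}^2 = (12 + 23*π/2) + (65*π/2) = 12 + 44*π.


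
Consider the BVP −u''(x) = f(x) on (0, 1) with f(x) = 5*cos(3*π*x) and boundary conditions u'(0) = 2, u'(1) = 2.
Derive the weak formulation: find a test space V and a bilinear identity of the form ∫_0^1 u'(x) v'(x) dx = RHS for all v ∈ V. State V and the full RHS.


V = H^1(0, 1) (v unrestricted at boundary; u is determined up to an additive constant); weak form: ∫_0^1 u'v' dx = ∫_0^1 (5*cos(3*π*x)) v dx + 2·v(1) − 2·v(0) for all v ∈ V.

Multiply both sides by a test function v and integrate from 0 to 1:
  ∫_0^1 −u''(x) v(x) dx = ∫_0^1 f(x) v(x) dx.
Integrate the LHS by parts once:
  ∫_0^1 −u'' v dx = −[u'(x) v(x)]_0^1 + ∫_0^1 u'(x) v'(x) dx.
Thus ∫_0^1 u'(x) v'(x) dx = ∫_0^1 f(x) v(x) dx + [u'(x) v(x)]_0^1.
Choose V so that boundary terms are either known or forced to vanish.
u has inhomogeneous Neumann u'(0) = 2, u'(1) = 2. [u' v]_0^1 = (2)·v(1) − (2)·v(0) = 2·v(1) − 2·v(0). Take V = H^1(0, 1); boundary term becomes part of RHS.
Weak formulation: find u (satisfying any essential BC) such that ∫_0^1 u'(x) v'(x) dx = ∫_0^1 f v dx + 2·v(1) − 2·v(0) for all v ∈ V (Neumann data are natural BCs: they enter the RHS as boundary terms).
Substituting f(x) = 5*cos(3*π*x), the right-hand side is ∫_0^1 (5*cos(3*π*x)) v dx + 2·v(1) − 2·v(0).
Compatibility check (pure Neumann): taking v ≡ 1 ∈ V gives 0 = ∫_0^1 f dx + (2) − (2), i.e. ∫_0^1 f dx must equal u'(0) − u'(1) = 0. Indeed ∫_0^1 (5*cos(3*π*x)) dx = 0, so the data are compatible. The solution is then unique only up to an additive constant (fix it e.g. by requiring ∫_0^1 u dx = 0).


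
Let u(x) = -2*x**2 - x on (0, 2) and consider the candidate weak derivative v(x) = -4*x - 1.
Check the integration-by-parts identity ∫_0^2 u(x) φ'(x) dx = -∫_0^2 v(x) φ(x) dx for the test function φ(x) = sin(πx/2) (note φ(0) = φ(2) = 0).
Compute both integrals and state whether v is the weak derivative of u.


LHS = 20/π, RHS = 20/π. Yes, v = u' weakly.

u(x) = -2*x**2 - x, classical derivative u'(x) = -4*x - 1.
φ(x) = sin(πx/2), so φ'(x) = π*cos(π*x/2)/2.
Note φ(0) = φ(2) = 0, so the boundary term u·φ vanishes.
LHS = ∫_0^2 u(x) φ'(x) dx = ∫_0^2 (-π*x^2*cos(π*x/2) - π*x*cos(π*x/2)/2) dx. Term by term:
  ∫_0^2 -π*x^2*cos(π*x/2) dx = 16/π;  ∫_0^2 -π*x*cos(π*x/2)/2 dx = 4/π.
Sum: 16/π + 4/π = 20/π.
So LHS = 20/π.
∫_0^2 v(x) φ(x) dx = ∫_0^2 (-4*x*sin(π*x/2) - sin(π*x/2)) dx. Term by term:
  ∫_0^2 -sin(π*x/2) dx = -4/π;  ∫_0^2 -4*x*sin(π*x/2) dx = -16/π.
Sum: -4/π − 16/π = -20/π.
So RHS = -∫_0^2 v(x) φ(x) dx = 20/π.
LHS = RHS, so the identity holds for this test φ.
Moreover u is smooth here and v(x) = u'(x) = -4*x - 1 pointwise, so the identity holds for every test function. Hence v is the weak derivative of u.


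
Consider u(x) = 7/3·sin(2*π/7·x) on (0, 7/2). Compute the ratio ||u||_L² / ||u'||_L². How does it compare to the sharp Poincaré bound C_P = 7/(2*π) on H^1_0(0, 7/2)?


||u||_L² / ||u'||_L² = 7/(2*π) = C_P.

u(x) = 7/3·sin(2*π/7·x), so u'(x) = 2*π*cos(2*π*x/7)/3.
Writing u(x) = A·sin(kπx/L) with A = 7/3 and k = 1, use ∫_0^L sin²(kπx/L) dx = L/2 and ∫_0^L cos²(kπx/L) dx = L/2.
u² = 49/9·sin²(2*π/7·x) and (u')² = 4*π^2/9·cos²(2*π/7·x), and each of sin², cos² integrates to L/2 = 7/4 over (0, 7/2).
∫_0^7/2 u² dx = 343/36, so ||u||_L² = 7*sqrt(7)/6.
∫_0^7/2 (u')² dx = 7*π^2/9, so ||u'||_L² = sqrt(7)*π/3.
Ratio ||u||_L² / ||u'||_L² = 7/(2*π).
Sharp Poincaré constant on H^1_0(0, 7/2) is C_P = L/π = 7/(2*π), achieved by sin(2*π/7·x).
This is the k = 1 eigenfunction (up to amplitude), so the ratio equals the sharp Poincaré constant exactly.


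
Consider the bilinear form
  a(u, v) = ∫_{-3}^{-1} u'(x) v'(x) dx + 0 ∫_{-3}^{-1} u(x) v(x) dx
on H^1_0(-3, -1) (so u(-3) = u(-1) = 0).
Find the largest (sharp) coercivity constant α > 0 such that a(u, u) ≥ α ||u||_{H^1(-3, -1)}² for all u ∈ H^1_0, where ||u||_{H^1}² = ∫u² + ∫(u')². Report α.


α = π^2/(4 + π^2)

Coercivity of a(·,·) on H^1_0(-3, -1) means a(u, u) ≥ α ||u||_{H^1}² for every u ∈ H^1_0.
The interval has length L = 2, and Poincaré/coercivity depend only on L. Here a(u, u) = ∫(u')² + (0)·∫u².
Here c = 0, so a(u,u) = ∫(u')² alone. The condition a(u,u) ≥ α||u||_{H^1}² reads (1−α)∫(u')² ≥ (α−c)∫u². Any admissible α is ≤ 1 (rapidly oscillating u have ∫u²/∫(u')² → 0), and α = 1 would force 0 ≥ (1−c)∫u², impossible since c < 1; so 1−α > 0. By the sharp Poincaré inequality on H^1_0 of an interval of length L, ∫(u')² ≥ (π/L)²∫u² with equality for the first sine mode sin(π(x−x₀)/L) (x₀ the left endpoint), so the inequality holds for all u iff (1−α)(π/L)² ≥ α − c, i.e. α ≤ ((π/L)² + c)/((π/L)² + 1) = (1 + c(L/π)²)/(1 + (L/π)²). (Direct route, valid since c ≤ 0: Poincaré gives c∫u² ≥ c(L/π)²∫(u')², so a(u,u) ≥ (1 + c(L/π)²)∫(u')², while ||u||_{H^1}² ≤ (1 + (L/π)²)∫(u')²; dividing yields the same α.) With (π/L)² = π^2/4 and c = 0, the largest admissible constant is α = ((π/L)² + c)/((π/L)² + 1).
Simplifying, α = π^2/(4 + π^2).


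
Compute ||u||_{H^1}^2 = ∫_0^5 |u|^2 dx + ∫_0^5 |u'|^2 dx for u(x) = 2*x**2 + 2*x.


||u||_{H^1}^2 = 14410/3

The H^1 norm (squared) on an interval (0, L) is
  ||u||_{H^1}^2 = ∫_0^L u(x)^2 dx + ∫_0^L u'(x)^2 dx.
Compute u'(x) = 4*x + 2.
Then u(x)^2 = 4*x**4 + 8*x**3 + 4*x**2 and u'(x)^2 = 16*x**2 + 16*x + 4.
Integrate each monomial from 0 to 5 using ∫_0^5 c·x^n dx = c·5^(n+1)/(n+1):
  ∫_0^5 u(x)^2 dx = ∫_0^5 (4*x^4 + 8*x^3 + 4*x^2) dx. Term by term:
    ∫_0^5 4*x^4 dx = 2500;  ∫_0^5 8*x^3 dx = 1250;  ∫_0^5 4*x^2 dx = 500/3.
  Sum: 2500 + 1250 + 500/3 = 11750/3.
  ∫_0^5 u'(x)^2 dx = ∫_0^5 (16*x^2 + 16*x + 4) dx. Term by term:
    ∫_0^5 16*x^2 dx = 2000/3;  ∫_0^5 16*x dx = 200;  ∫_0^5 4 dx = 20.
  Sum: 2000/3 + 200 + 20 = 2660/3.
Adding: ||u||_{H^1}^2 = 11750/3 + 2660/3 = 14410/3.


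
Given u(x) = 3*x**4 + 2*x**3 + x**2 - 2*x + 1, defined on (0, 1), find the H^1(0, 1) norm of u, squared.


||u||_{H^1}^2 = 521/10

The H^1 norm (squared) on an interval (0, L) is
  ||u||_{H^1}^2 = ∫_0^L u(x)^2 dx + ∫_0^L u'(x)^2 dx.
Compute u'(x) = 12*x**3 + 6*x**2 + 2*x - 2.
Then u(x)^2 = 9*x**8 + 12*x**7 + 10*x**6 - 8*x**5 - x**4 + 6*x**2 - 4*x + 1 and u'(x)^2 = 144*x**6 + 144*x**5 + 84*x**4 - 24*x**3 - 20*x**2 - 8*x + 4.
Integrate each monomial from 0 to 1 using ∫_0^1 c·x^n dx = c·1^(n+1)/(n+1):
  ∫_0^1 u(x)^2 dx = ∫_0^1 (9*x^8 + 12*x^7 + 10*x^6 - 8*x^5 - x^4 + 6*x^2 - 4*x + 1) dx. Term by term:
    ∫_0^1 9*x^8 dx = 1;  ∫_0^1 12*x^7 dx = 3/2;  ∫_0^1 10*x^6 dx = 10/7;
    ∫_0^1 -8*x^5 dx = -4/3;  ∫_0^1 -x^4 dx = -1/5;  ∫_0^1 6*x^2 dx = 2;
    ∫_0^1 -4*x dx = -2;  ∫_0^1 1 dx = 1.
  Sum: 1 + 3/2 + 10/7 − 4/3 − 1/5 + 2 − 2 + 1 = 713/210.
  ∫_0^1 u'(x)^2 dx = ∫_0^1 (144*x^6 + 144*x^5 + 84*x^4 - 24*x^3 - 20*x^2 - 8*x + 4) dx. Term by term:
    ∫_0^1 144*x^6 dx = 144/7;  ∫_0^1 144*x^5 dx = 24;  ∫_0^1 84*x^4 dx = 84/5;
    ∫_0^1 -24*x^3 dx = -6;  ∫_0^1 -20*x^2 dx = -20/3;  ∫_0^1 -8*x dx = -4;
    ∫_0^1 4 dx = 4.
  Sum: 144/7 + 24 + 84/5 − 6 − 20/3 − 4 + 4 = 5114/105.
Adding: ||u||_{H^1}^2 = 713/210 + 5114/105 = 521/10.


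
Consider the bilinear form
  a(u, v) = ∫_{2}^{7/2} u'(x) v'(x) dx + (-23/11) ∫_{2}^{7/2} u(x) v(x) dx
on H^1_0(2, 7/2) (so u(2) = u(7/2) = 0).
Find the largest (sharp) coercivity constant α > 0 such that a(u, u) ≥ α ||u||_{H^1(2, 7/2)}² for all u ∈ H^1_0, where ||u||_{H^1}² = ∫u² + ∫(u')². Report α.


α = (-207 + 44*π^2)/(11*(9 + 4*π^2))

Coercivity of a(·,·) on H^1_0(2, 7/2) means a(u, u) ≥ α ||u||_{H^1}² for every u ∈ H^1_0.
The interval has length L = 3/2, and Poincaré/coercivity depend only on L. Here a(u, u) = ∫(u')² + (-23/11)·∫u².
Here c = -23/11 < 0 with |c| < (π/L)² = 4*π^2/9, so coercivity still holds. The condition a(u,u) ≥ α||u||_{H^1}² reads (1−α)∫(u')² ≥ (α−c)∫u². Any admissible α is ≤ 1 (rapidly oscillating u have ∫u²/∫(u')² → 0), and α = 1 would force 0 ≥ (1−c)∫u², impossible since c < 1; so 1−α > 0. By the sharp Poincaré inequality on H^1_0 of an interval of length L, ∫(u')² ≥ (π/L)²∫u² with equality for the first sine mode sin(π(x−x₀)/L) (x₀ the left endpoint), so the inequality holds for all u iff (1−α)(π/L)² ≥ α − c, i.e. α ≤ ((π/L)² + c)/((π/L)² + 1) = (1 + c(L/π)²)/(1 + (L/π)²). (Direct route, valid since c ≤ 0: Poincaré gives c∫u² ≥ c(L/π)²∫(u')², so a(u,u) ≥ (1 + c(L/π)²)∫(u')², while ||u||_{H^1}² ≤ (1 + (L/π)²)∫(u')²; dividing yields the same α.) With (π/L)² = 4*π^2/9 and c = -23/11, the largest admissible constant is α = ((π/L)² + c)/((π/L)² + 1).
Simplifying, α = (-207 + 44*π^2)/(11*(9 + 4*π^2)).


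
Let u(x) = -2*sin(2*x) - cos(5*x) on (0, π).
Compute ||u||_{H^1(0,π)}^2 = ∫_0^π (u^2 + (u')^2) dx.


||u||_{H^1(0,π)}^2 = -416/21 + 23*π

u'(x) = 5*sin(5*x) - 4*cos(2*x).
Expand u² and (u')² and integrate term by term on (0, π), using: for integers n ≥ 1, ∫_0^π sin²(nx) dx = ∫_0^π cos²(nx) dx = π/2; for n ≠ n', ∫_0^π sin(nx)sin(n'x) dx = ∫_0^π cos(nx)cos(n'x) dx = 0; and by product-to-sum, ∫_0^π sin(nx)cos(n'x) dx = ½∫_0^π [sin((n+n')x) + sin((n−n')x)] dx, which is 0 when n+n' is even and 2n/(n²−n'²) when n+n' is odd (it need not vanish on (0, π)).
  u² squared terms: (-1)²·∫cos(5x)² dx = 1·π/2 = π/2;  (-2)²·∫sin(2x)² dx = 4·π/2 = 2*π.
  u² cross terms: 2·(-1)·(-2)·∫cos(5x)·sin(2x) dx = 4·(-4/21) = -16/21.
  So ∫_0^π u² dx = π/2 + 2*π − 16/21 = -16/21 + 5*π/2.
  (u')² squared terms: (-4)²·∫cos(2x)² dx = 16·π/2 = 8*π;  (5)²·∫sin(5x)² dx = 25·π/2 = 25*π/2.
  (u')² cross terms: 2·(-4)·(5)·∫cos(2x)·sin(5x) dx = -40·(10/21) = -400/21.
  So ∫_0^π (u')² dx = 8*π + 25*π/2 − 400/21 = -400/21 + 41*π/2.
||u||_{H^1}^2 = (-16/21 + 5*π/2) + (-400/21 + 41*π/2) = -416/21 + 23*π.


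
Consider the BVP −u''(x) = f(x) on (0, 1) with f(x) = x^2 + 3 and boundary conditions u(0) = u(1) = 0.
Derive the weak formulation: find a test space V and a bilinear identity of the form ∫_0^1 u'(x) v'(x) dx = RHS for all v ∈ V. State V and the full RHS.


V = H^1_0(0, 1) (so v(0) = v(1) = 0); weak form: ∫_0^1 u'v' dx = ∫_0^1 (x^2 + 3) v dx for all v ∈ V.

Multiply both sides by a test function v and integrate from 0 to 1:
  ∫_0^1 −u''(x) v(x) dx = ∫_0^1 f(x) v(x) dx.
Integrate the LHS by parts once:
  ∫_0^1 −u'' v dx = −[u'(x) v(x)]_0^1 + ∫_0^1 u'(x) v'(x) dx.
Thus ∫_0^1 u'(x) v'(x) dx = ∫_0^1 f(x) v(x) dx + [u'(x) v(x)]_0^1.
Choose V so that boundary terms are either known or forced to vanish.
u is Dirichlet: u(0) = u(1) = 0. Let V = H^1_0(0, 1); then v(0) = v(1) = 0, and [u' v]_0^1 = 0.
Weak formulation: find u (satisfying any essential BC) such that ∫_0^1 u'(x) v'(x) dx = ∫_0^1 f v dx for all v ∈ V.
Substituting f(x) = x^2 + 3, the right-hand side is ∫_0^1 (x^2 + 3) v dx.


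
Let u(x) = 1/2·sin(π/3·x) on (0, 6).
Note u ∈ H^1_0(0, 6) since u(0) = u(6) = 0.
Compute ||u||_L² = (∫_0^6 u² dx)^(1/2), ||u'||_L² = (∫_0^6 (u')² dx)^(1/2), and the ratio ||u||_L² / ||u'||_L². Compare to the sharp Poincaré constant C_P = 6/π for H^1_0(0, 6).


||u||_L² / ||u'||_L² = 3/π < C_P = 6/π.

u(x) = 1/2·sin(π/3·x), so u'(x) = π*cos(π*x/3)/6.
Writing u(x) = A·sin(kπx/L) with A = 1/2 and k = 2, use ∫_0^L sin²(kπx/L) dx = L/2 and ∫_0^L cos²(kπx/L) dx = L/2.
u² = 1/4·sin²(π/3·x) and (u')² = π^2/36·cos²(π/3·x), and each of sin², cos² integrates to L/2 = 3 over (0, 6).
∫_0^6 u² dx = 3/4, so ||u||_L² = sqrt(3)/2.
∫_0^6 (u')² dx = π^2/12, so ||u'||_L² = sqrt(3)*π/6.
Ratio ||u||_L² / ||u'||_L² = 3/π.
Sharp Poincaré constant on H^1_0(0, 6) is C_P = L/π = 6/π, achieved by sin(π/6·x).
This is the k = 2 harmonic; the ratio L/(kπ) is strictly less than C_P = L/π, consistent with the sharp inequality ||u||_L² ≤ C_P ||u'||_L².


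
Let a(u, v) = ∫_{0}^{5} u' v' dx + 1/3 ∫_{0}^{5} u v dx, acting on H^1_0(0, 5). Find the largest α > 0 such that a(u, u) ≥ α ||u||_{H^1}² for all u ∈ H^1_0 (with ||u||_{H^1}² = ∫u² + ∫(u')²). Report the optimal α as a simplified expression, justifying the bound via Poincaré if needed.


α = (25/3 + π^2)/(π^2 + 25)

Coercivity of a(·,·) on H^1_0(0, 5) means a(u, u) ≥ α ||u||_{H^1}² for every u ∈ H^1_0.
The interval has length L = 5, and Poincaré/coercivity depend only on L. Here a(u, u) = ∫(u')² + (1/3)·∫u².
Here 0 < c = 1/3 < 1. The condition a(u,u) ≥ α||u||_{H^1}² reads (1−α)∫(u')² ≥ (α−c)∫u². Any admissible α is ≤ 1 (rapidly oscillating u have ∫u²/∫(u')² → 0), and α = 1 would force 0 ≥ (1−c)∫u², impossible since c < 1; so 1−α > 0. By the sharp Poincaré inequality on H^1_0 of an interval of length L, ∫(u')² ≥ (π/L)²∫u² with equality for the first sine mode sin(π(x−x₀)/L) (x₀ the left endpoint), so the inequality holds for all u iff (1−α)(π/L)² ≥ α − c, i.e. α ≤ ((π/L)² + c)/((π/L)² + 1) = (1 + c(L/π)²)/(1 + (L/π)²). With (π/L)² = π^2/25 and c = 1/3, the largest admissible constant is α = ((π/L)² + c)/((π/L)² + 1).
Simplifying, α = (25/3 + π^2)/(π^2 + 25).


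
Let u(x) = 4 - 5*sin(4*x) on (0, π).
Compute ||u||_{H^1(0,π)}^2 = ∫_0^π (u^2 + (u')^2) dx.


||u||_{H^1(0,π)}^2 = 457*π/2

u'(x) = -20*cos(4*x).
Expand u² and (u')² and integrate term by term on (0, π), using: for integers n ≥ 1, ∫_0^π sin²(nx) dx = ∫_0^π cos²(nx) dx = π/2; for n ≠ n', ∫_0^π sin(nx)sin(n'x) dx = ∫_0^π cos(nx)cos(n'x) dx = 0; and by product-to-sum, ∫_0^π sin(nx)cos(n'x) dx = ½∫_0^π [sin((n+n')x) + sin((n−n')x)] dx, which is 0 when n+n' is even and 2n/(n²−n'²) when n+n' is odd (it need not vanish on (0, π)). For the constant mode: ∫_0^π 1 dx = π, ∫_0^π cos(nx) dx = 0, ∫_0^π sin(nx) dx = (1−(−1)^n)/n.
  u² squared terms: (4)²·∫1 dx = 16·π = 16*π;  (-5)²·∫sin(4x)² dx = 25·π/2 = 25*π/2.
  u² cross terms: 2·(4)·(-5)·∫1·sin(4x) dx = -40·(0) = 0.
  So ∫_0^π u² dx = 16*π + 25*π/2 + 0 = 57*π/2.
  (u')² squared terms: (-20)²·∫cos(4x)² dx = 400·π/2 = 200*π.
  So ∫_0^π (u')² dx = 200*π.
||u||_{H^1}^2 = (57*π/2) + (200*π) = 457*π/2.
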